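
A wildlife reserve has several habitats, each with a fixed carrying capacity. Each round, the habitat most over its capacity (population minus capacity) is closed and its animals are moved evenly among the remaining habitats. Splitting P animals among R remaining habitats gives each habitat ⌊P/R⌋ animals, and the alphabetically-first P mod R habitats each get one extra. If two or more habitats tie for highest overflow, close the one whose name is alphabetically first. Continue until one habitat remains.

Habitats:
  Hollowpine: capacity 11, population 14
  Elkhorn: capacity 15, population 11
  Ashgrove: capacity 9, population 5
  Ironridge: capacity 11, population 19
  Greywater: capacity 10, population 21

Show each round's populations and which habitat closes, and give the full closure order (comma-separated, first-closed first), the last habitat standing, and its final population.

Closure order: Greywater, Ironridge, Hollowpine, Ashgrove
Last habitat: Elkhorn with 70 animals

Round 1: Ashgrove=5 Elkhorn=11 Greywater=21 Hollowpine=14 Ironridge=19 → close Greywater (overflow 11)
  21÷4 = 5 each, +1 to first 1
Round 2: Ashgrove=11 Elkhorn=16 Hollowpine=19 Ironridge=24 → close Ironridge (overflow 13)
  24÷3 = 8 each, +1 to first 0
Round 3: Ashgrove=19 Elkhorn=24 Hollowpine=27 → close Hollowpine (overflow 16)
  27÷2 = 13 each, +1 to first 1
Round 4: Ashgrove=33 Elkhorn=37 → close Ashgrove (overflow 24)
  33÷1 = 33 each, +1 to first 0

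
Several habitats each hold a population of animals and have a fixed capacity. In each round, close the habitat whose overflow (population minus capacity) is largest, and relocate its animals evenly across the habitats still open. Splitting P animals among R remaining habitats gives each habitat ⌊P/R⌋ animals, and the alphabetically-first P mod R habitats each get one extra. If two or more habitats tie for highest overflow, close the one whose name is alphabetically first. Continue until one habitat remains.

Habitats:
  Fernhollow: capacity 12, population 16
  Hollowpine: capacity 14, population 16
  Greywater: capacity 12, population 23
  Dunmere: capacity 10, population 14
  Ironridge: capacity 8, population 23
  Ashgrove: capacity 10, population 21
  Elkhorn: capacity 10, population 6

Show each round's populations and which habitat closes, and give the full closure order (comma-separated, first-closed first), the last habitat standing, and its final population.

Round 1: Ashgrove=21 Dunmere=14 Elkhorn=6 Fernhollow=16 Greywater=23 Hollowpine=16 Ironridge=23 → close Ironridge (overflow 15)
  23÷6 = 3 each, +1 to first 5
Round 2: Ashgrove=25 Dunmere=18 Elkhorn=10 Fernhollow=20 Greywater=27 Hollowpine=19 → close Ashgrove (overflow 15)
  25÷5 = 5 each, +1 to first 0
Round 3: Dunmere=23 Elkhorn=15 Fernhollow=25 Greywater=32 Hollowpine=24 → close Greywater (overflow 20)
  32÷4 = 8 each, +1 to first 0
Round 4: Dunmere=31 Elkhorn=23 Fernhollow=33 Hollowpine=32 → close Dunmere (overflow 21)
  31÷3 = 10 each, +1 to first 1
Round 5: Elkhorn=34 Fernhollow=43 Hollowpine=42 → close Fernhollow (overflow 31)
  43÷2 = 21 each, +1 to first 1
Round 6: Elkhorn=56 Hollowpine=63 → close Hollowpine (overflow 49)
  63÷1 = 63 each, +1 to first 0

Closure order: Ironridge, Ashgrove, Greywater, Dunmere, Fernhollow, Hollowpine
Last habitat: Elkhorn with 119 animals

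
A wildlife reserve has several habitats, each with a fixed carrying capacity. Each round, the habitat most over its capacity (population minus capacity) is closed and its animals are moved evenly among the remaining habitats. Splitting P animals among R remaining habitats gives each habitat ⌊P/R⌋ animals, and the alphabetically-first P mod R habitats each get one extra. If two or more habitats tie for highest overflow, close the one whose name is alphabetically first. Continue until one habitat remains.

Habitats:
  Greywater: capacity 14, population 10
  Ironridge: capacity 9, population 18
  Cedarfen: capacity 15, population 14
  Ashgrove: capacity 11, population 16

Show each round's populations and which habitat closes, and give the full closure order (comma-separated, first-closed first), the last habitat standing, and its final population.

Closure order: Ironridge, Ashgrove, Cedarfen
Last habitat: Greywater with 58 animals

Round 1: Ashgrove=16 Cedarfen=14 Greywater=10 Ironridge=18 → close Ironridge (overflow 9)
  18÷3 = 6 each, +1 to first 0
Round 2: Ashgrove=22 Cedarfen=20 Greywater=16 → close Ashgrove (overflow 11)
  22÷2 = 11 each, +1 to first 0
Round 3: Cedarfen=31 Greywater=27 → close Cedarfen (overflow 16)
  31÷1 = 31 each, +1 to first 0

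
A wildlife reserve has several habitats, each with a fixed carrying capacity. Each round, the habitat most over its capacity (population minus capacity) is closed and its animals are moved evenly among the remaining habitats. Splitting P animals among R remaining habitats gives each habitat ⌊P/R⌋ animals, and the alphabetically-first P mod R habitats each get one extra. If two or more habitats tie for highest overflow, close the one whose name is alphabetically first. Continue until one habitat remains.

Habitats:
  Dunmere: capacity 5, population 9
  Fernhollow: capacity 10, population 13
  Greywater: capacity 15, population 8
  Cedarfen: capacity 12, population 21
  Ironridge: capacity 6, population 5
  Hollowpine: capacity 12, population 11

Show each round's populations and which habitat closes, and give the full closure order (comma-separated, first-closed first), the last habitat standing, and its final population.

Closure order: Cedarfen, Dunmere, Fernhollow, Hollowpine, Ironridge
Last habitat: Greywater with 67 animals

Round 1: Cedarfen=21 Dunmere=9 Fernhollow=13 Greywater=8 Hollowpine=11 Ironridge=5 → close Cedarfen (overflow 9)
  21÷5 = 4 each, +1 to first 1
Round 2: Dunmere=14 Fernhollow=17 Greywater=12 Hollowpine=15 Ironridge=9 → close Dunmere (overflow 9)
  14÷4 = 3 each, +1 to first 2
Round 3: Fernhollow=21 Greywater=16 Hollowpine=18 Ironridge=12 → close Fernhollow (overflow 11)
  21÷3 = 7 each, +1 to first 0
Round 4: Greywater=23 Hollowpine=25 Ironridge=19 → close Hollowpine (overflow 13)
  25÷2 = 12 each, +1 to first 1
Round 5: Greywater=36 Ironridge=31 → close Ironridge (overflow 25)
  31÷1 = 31 each, +1 to first 0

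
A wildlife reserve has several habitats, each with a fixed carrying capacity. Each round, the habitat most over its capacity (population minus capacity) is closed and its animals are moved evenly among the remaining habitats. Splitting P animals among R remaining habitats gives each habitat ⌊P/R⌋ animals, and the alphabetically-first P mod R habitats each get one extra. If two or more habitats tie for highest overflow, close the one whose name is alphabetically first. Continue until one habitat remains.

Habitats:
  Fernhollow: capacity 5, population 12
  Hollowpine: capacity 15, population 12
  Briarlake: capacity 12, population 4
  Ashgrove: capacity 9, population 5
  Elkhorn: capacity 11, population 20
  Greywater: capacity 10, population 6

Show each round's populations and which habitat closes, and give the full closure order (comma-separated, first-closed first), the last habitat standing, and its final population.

Round 1: Ashgrove=5 Briarlake=4 Elkhorn=20 Fernhollow=12 Greywater=6 Hollowpine=12 → close Elkhorn (overflow 9)
  20÷5 = 4 each, +1 to first 0
Round 2: Ashgrove=9 Briarlake=8 Fernhollow=16 Greywater=10 Hollowpine=16 → close Fernhollow (overflow 11)
  16÷4 = 4 each, +1 to first 0
Round 3: Ashgrove=13 Briarlake=12 Greywater=14 Hollowpine=20 → close Hollowpine (overflow 5)
  20÷3 = 6 each, +1 to first 2
Round 4: Ashgrove=20 Briarlake=19 Greywater=20 → close Ashgrove (overflow 11)
  20÷2 = 10 each, +1 to first 0
Round 5: Briarlake=29 Greywater=30 → close Greywater (overflow 20)
  30÷1 = 30 each, +1 to first 0

Closure order: Elkhorn, Fernhollow, Hollowpine, Ashgrove, Greywater
Last habitat: Briarlake with 59 animals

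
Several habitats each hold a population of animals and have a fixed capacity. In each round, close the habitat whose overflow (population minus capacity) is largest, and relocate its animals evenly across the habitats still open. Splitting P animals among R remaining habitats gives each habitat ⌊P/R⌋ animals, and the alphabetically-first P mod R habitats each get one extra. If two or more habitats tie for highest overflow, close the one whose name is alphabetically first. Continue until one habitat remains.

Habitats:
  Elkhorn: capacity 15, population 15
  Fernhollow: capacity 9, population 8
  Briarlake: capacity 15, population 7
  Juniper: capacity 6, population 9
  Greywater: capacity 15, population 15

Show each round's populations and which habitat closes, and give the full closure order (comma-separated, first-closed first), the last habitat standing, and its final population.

Closure order: Juniper, Elkhorn, Fernhollow, Greywater
Last habitat: Briarlake with 54 animals

Round 1: Briarlake=7 Elkhorn=15 Fernhollow=8 Greywater=15 Juniper=9 → close Juniper (overflow 3)
  9÷4 = 2 each, +1 to first 1
Round 2: Briarlake=10 Elkhorn=17 Fernhollow=10 Greywater=17 → close Elkhorn (overflow 2)
  17÷3 = 5 each, +1 to first 2
Round 3: Briarlake=16 Fernhollow=16 Greywater=22 → close Fernhollow (overflow 7)
  16÷2 = 8 each, +1 to first 0
Round 4: Briarlake=24 Greywater=30 → close Greywater (overflow 15)
  30÷1 = 30 each, +1 to first 0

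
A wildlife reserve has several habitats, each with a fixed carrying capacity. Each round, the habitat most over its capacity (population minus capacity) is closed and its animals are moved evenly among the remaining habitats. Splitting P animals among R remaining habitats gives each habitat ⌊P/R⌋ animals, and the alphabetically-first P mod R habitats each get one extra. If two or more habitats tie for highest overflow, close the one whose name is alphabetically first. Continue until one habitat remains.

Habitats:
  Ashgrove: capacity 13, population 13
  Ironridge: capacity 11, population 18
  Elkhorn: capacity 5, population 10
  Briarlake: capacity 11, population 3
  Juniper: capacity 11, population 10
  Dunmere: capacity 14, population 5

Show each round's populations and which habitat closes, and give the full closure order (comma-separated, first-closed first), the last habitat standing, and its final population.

Round 1: Ashgrove=13 Briarlake=3 Dunmere=5 Elkhorn=10 Ironridge=18 Juniper=10 → close Ironridge (overflow 7)
  18÷5 = 3 each, +1 to first 3
Round 2: Ashgrove=17 Briarlake=7 Dunmere=9 Elkhorn=13 Juniper=13 → close Elkhorn (overflow 8)
  13÷4 = 3 each, +1 to first 1
Round 3: Ashgrove=21 Briarlake=10 Dunmere=12 Juniper=16 → close Ashgrove (overflow 8)
  21÷3 = 7 each, +1 to first 0
Round 4: Briarlake=17 Dunmere=19 Juniper=23 → close Juniper (overflow 12)
  23÷2 = 11 each, +1 to first 1
Round 5: Briarlake=29 Dunmere=30 → close Briarlake (overflow 18)
  29÷1 = 29 each, +1 to first 0

Closure order: Ironridge, Elkhorn, Ashgrove, Juniper, Briarlake
Last habitat: Dunmere with 59 animals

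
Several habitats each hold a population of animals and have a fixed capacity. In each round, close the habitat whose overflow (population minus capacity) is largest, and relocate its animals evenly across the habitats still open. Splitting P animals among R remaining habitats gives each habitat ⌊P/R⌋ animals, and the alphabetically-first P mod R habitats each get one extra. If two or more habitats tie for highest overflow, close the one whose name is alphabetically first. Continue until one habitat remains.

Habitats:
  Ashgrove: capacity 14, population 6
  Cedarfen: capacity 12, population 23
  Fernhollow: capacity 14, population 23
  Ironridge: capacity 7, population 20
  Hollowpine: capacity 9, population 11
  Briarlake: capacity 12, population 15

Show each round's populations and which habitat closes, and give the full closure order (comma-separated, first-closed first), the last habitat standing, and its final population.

Closure order: Ironridge, Cedarfen, Fernhollow, Briarlake, Hollowpine
Last habitat: Ashgrove with 98 animals

Round 1: Ashgrove=6 Briarlake=15 Cedarfen=23 Fernhollow=23 Hollowpine=11 Ironridge=20 → close Ironridge (overflow 13)
  20÷5 = 4 each, +1 to first 0
Round 2: Ashgrove=10 Briarlake=19 Cedarfen=27 Fernhollow=27 Hollowpine=15 → close Cedarfen (overflow 15)
  27÷4 = 6 each, +1 to first 3
Round 3: Ashgrove=17 Briarlake=26 Fernhollow=34 Hollowpine=21 → close Fernhollow (overflow 20)
  34÷3 = 11 each, +1 to first 1
Round 4: Ashgrove=29 Briarlake=37 Hollowpine=32 → close Briarlake (overflow 25)
  37÷2 = 18 each, +1 to first 1
Round 5: Ashgrove=48 Hollowpine=50 → close Hollowpine (overflow 41)
  50÷1 = 50 each, +1 to first 0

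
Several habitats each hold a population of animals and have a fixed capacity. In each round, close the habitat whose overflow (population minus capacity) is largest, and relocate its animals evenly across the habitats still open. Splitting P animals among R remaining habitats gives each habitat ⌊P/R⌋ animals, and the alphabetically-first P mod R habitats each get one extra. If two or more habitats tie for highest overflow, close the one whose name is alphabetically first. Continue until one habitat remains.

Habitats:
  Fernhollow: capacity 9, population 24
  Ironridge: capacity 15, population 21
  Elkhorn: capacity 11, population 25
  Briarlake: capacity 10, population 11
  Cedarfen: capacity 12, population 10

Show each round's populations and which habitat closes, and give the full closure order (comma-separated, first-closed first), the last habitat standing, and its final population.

Round 1: Briarlake=11 Cedarfen=10 Elkhorn=25 Fernhollow=24 Ironridge=21 → close Fernhollow (overflow 15)
  24÷4 = 6 each, +1 to first 0
Round 2: Briarlake=17 Cedarfen=16 Elkhorn=31 Ironridge=27 → close Elkhorn (overflow 20)
  31÷3 = 10 each, +1 to first 1
Round 3: Briarlake=28 Cedarfen=26 Ironridge=37 → close Ironridge (overflow 22)
  37÷2 = 18 each, +1 to first 1
Round 4: Briarlake=47 Cedarfen=44 → close Briarlake (overflow 37)
  47÷1 = 47 each, +1 to first 0

Closure order: Fernhollow, Elkhorn, Ironridge, Briarlake
Last habitat: Cedarfen with 91 animals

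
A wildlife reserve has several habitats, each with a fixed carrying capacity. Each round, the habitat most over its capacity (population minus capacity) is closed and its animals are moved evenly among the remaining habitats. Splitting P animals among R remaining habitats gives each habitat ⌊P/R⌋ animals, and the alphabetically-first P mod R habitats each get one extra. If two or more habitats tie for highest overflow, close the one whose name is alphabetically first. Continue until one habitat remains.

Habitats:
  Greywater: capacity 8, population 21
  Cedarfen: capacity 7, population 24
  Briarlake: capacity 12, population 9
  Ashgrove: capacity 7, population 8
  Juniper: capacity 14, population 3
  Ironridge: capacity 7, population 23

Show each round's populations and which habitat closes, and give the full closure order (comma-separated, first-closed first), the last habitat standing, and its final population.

Round 1: Ashgrove=8 Briarlake=9 Cedarfen=24 Greywater=21 Ironridge=23 Juniper=3 → close Cedarfen (overflow 17)
  24÷5 = 4 each, +1 to first 4
Round 2: Ashgrove=13 Briarlake=14 Greywater=26 Ironridge=28 Juniper=7 → close Ironridge (overflow 21)
  28÷4 = 7 each, +1 to first 0
Round 3: Ashgrove=20 Briarlake=21 Greywater=33 Juniper=14 → close Greywater (overflow 25)
  33÷3 = 11 each, +1 to first 0
Round 4: Ashgrove=31 Briarlake=32 Juniper=25 → close Ashgrove (overflow 24)
  31÷2 = 15 each, +1 to first 1
Round 5: Briarlake=48 Juniper=40 → close Briarlake (overflow 36)
  48÷1 = 48 each, +1 to first 0

Closure order: Cedarfen, Ironridge, Greywater, Ashgrove, Briarlake
Last habitat: Juniper with 88 animals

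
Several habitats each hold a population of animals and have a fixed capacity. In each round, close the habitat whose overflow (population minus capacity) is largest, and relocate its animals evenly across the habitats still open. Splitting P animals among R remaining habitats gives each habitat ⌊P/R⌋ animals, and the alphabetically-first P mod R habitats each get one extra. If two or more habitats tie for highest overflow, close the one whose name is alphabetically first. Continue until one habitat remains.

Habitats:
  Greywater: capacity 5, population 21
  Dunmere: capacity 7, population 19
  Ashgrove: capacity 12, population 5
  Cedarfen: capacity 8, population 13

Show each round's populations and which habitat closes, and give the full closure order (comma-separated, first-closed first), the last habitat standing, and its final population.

Round 1: Ashgrove=5 Cedarfen=13 Dunmere=19 Greywater=21 → close Greywater (overflow 16)
  21÷3 = 7 each, +1 to first 0
Round 2: Ashgrove=12 Cedarfen=20 Dunmere=26 → close Dunmere (overflow 19)
  26÷2 = 13 each, +1 to first 0
Round 3: Ashgrove=25 Cedarfen=33 → close Cedarfen (overflow 25)
  33÷1 = 33 each, +1 to first 0

Closure order: Greywater, Dunmere, Cedarfen
Last habitat: Ashgrove with 58 animals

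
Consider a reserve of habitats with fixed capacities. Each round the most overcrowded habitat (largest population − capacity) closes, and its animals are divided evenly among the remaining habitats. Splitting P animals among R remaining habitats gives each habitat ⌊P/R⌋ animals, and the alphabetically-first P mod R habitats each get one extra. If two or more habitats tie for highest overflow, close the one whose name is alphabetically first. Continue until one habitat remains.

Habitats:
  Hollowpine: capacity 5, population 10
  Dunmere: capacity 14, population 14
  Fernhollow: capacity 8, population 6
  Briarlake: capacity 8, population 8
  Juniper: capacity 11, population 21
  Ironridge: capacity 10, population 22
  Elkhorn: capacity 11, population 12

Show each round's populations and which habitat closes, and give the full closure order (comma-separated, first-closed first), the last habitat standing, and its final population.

Round 1: Briarlake=8 Dunmere=14 Elkhorn=12 Fernhollow=6 Hollowpine=10 Ironridge=22 Juniper=21 → close Ironridge (overflow 12)
  22÷6 = 3 each, +1 to first 4
Round 2: Briarlake=12 Dunmere=18 Elkhorn=16 Fernhollow=10 Hollowpine=13 Juniper=24 → close Juniper (overflow 13)
  24÷5 = 4 each, +1 to first 4
Round 3: Briarlake=17 Dunmere=23 Elkhorn=21 Fernhollow=15 Hollowpine=17 → close Hollowpine (overflow 12)
  17÷4 = 4 each, +1 to first 1
Round 4: Briarlake=22 Dunmere=27 Elkhorn=25 Fernhollow=19 → close Briarlake (overflow 14)
  22÷3 = 7 each, +1 to first 1
Round 5: Dunmere=35 Elkhorn=32 Fernhollow=26 → close Dunmere (overflow 21)
  35÷2 = 17 each, +1 to first 1
Round 6: Elkhorn=50 Fernhollow=43 → close Elkhorn (overflow 39)
  50÷1 = 50 each, +1 to first 0

Closure order: Ironridge, Juniper, Hollowpine, Briarlake, Dunmere, Elkhorn
Last habitat: Fernhollow with 93 animals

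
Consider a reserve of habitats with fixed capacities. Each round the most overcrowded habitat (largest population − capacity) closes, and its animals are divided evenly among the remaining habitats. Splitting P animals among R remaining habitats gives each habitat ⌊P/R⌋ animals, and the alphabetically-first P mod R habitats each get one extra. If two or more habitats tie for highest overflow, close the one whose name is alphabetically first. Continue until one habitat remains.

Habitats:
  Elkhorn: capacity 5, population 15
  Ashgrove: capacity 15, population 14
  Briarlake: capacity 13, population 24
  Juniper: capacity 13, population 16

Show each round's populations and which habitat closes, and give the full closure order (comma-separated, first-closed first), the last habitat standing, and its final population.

Closure order: Briarlake, Elkhorn, Juniper
Last habitat: Ashgrove with 69 animals

Round 1: Ashgrove=14 Briarlake=24 Elkhorn=15 Juniper=16 → close Briarlake (overflow 11)
  24÷3 = 8 each, +1 to first 0
Round 2: Ashgrove=22 Elkhorn=23 Juniper=24 → close Elkhorn (overflow 18)
  23÷2 = 11 each, +1 to first 1
Round 3: Ashgrove=34 Juniper=35 → close Juniper (overflow 22)
  35÷1 = 35 each, +1 to first 0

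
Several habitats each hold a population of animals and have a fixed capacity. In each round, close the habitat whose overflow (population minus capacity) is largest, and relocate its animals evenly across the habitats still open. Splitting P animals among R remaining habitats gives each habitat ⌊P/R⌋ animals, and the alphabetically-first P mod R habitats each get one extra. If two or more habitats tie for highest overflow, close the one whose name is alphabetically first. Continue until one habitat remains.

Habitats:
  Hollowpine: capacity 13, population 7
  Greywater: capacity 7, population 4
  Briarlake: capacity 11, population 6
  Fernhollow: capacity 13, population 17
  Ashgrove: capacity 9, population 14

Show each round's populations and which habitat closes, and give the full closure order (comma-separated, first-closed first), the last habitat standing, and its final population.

Round 1: Ashgrove=14 Briarlake=6 Fernhollow=17 Greywater=4 Hollowpine=7 → close Ashgrove (overflow 5)
  14÷4 = 3 each, +1 to first 2
Round 2: Briarlake=10 Fernhollow=21 Greywater=7 Hollowpine=10 → close Fernhollow (overflow 8)
  21÷3 = 7 each, +1 to first 0
Round 3: Briarlake=17 Greywater=14 Hollowpine=17 → close Greywater (overflow 7)
  14÷2 = 7 each, +1 to first 0
Round 4: Briarlake=24 Hollowpine=24 → close Briarlake (overflow 13)
  24÷1 = 24 each, +1 to first 0

Closure order: Ashgrove, Fernhollow, Greywater, Briarlake
Last habitat: Hollowpine with 48 animals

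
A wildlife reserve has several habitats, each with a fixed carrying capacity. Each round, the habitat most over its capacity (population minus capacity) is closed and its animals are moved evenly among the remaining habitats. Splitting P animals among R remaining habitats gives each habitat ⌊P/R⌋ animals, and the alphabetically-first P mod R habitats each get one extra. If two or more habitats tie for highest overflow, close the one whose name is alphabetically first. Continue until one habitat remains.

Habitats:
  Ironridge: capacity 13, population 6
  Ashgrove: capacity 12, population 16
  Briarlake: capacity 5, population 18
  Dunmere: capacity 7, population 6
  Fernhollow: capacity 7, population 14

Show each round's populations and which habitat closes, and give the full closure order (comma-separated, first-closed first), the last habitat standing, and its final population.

Round 1: Ashgrove=16 Briarlake=18 Dunmere=6 Fernhollow=14 Ironridge=6 → close Briarlake (overflow 13)
  18÷4 = 4 each, +1 to first 2
Round 2: Ashgrove=21 Dunmere=11 Fernhollow=18 Ironridge=10 → close Fernhollow (overflow 11)
  18÷3 = 6 each, +1 to first 0
Round 3: Ashgrove=27 Dunmere=17 Ironridge=16 → close Ashgrove (overflow 15)
  27÷2 = 13 each, +1 to first 1
Round 4: Dunmere=31 Ironridge=29 → close Dunmere (overflow 24)
  31÷1 = 31 each, +1 to first 0

Closure order: Briarlake, Fernhollow, Ashgrove, Dunmere
Last habitat: Ironridge with 60 animals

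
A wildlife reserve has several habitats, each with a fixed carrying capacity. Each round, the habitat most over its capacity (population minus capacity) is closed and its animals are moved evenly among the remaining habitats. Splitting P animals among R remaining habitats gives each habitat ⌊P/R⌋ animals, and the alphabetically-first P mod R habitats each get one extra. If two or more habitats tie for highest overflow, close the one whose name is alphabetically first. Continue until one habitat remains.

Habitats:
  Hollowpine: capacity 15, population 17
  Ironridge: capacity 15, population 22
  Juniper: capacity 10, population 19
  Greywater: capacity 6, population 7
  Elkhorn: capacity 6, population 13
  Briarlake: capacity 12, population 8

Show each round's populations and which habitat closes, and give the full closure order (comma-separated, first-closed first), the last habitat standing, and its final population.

Round 1: Briarlake=8 Elkhorn=13 Greywater=7 Hollowpine=17 Ironridge=22 Juniper=19 → close Juniper (overflow 9)
  19÷5 = 3 each, +1 to first 4
Round 2: Briarlake=12 Elkhorn=17 Greywater=11 Hollowpine=21 Ironridge=25 → close Elkhorn (overflow 11)
  17÷4 = 4 each, +1 to first 1
Round 3: Briarlake=17 Greywater=15 Hollowpine=25 Ironridge=29 → close Ironridge (overflow 14)
  29÷3 = 9 each, +1 to first 2
Round 4: Briarlake=27 Greywater=25 Hollowpine=34 → close Greywater (overflow 19)
  25÷2 = 12 each, +1 to first 1
Round 5: Briarlake=40 Hollowpine=46 → close Hollowpine (overflow 31)
  46÷1 = 46 each, +1 to first 0

Closure order: Juniper, Elkhorn, Ironridge, Greywater, Hollowpine
Last habitat: Briarlake with 86 animals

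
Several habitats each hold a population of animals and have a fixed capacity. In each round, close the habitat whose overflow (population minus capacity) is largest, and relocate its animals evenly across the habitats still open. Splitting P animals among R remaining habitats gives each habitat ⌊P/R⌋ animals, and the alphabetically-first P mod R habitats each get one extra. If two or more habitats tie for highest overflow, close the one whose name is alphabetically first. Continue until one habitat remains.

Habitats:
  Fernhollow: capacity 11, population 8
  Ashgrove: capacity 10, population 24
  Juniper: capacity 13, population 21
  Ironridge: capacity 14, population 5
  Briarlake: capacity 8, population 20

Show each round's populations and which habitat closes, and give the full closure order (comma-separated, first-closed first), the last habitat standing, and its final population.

Closure order: Ashgrove, Briarlake, Juniper, Fernhollow
Last habitat: Ironridge with 78 animals

Round 1: Ashgrove=24 Briarlake=20 Fernhollow=8 Ironridge=5 Juniper=21 → close Ashgrove (overflow 14)
  24÷4 = 6 each, +1 to first 0
Round 2: Briarlake=26 Fernhollow=14 Ironridge=11 Juniper=27 → close Briarlake (overflow 18)
  26÷3 = 8 each, +1 to first 2
Round 3: Fernhollow=23 Ironridge=20 Juniper=35 → close Juniper (overflow 22)
  35÷2 = 17 each, +1 to first 1
Round 4: Fernhollow=41 Ironridge=37 → close Fernhollow (overflow 30)
  41÷1 = 41 each, +1 to first 0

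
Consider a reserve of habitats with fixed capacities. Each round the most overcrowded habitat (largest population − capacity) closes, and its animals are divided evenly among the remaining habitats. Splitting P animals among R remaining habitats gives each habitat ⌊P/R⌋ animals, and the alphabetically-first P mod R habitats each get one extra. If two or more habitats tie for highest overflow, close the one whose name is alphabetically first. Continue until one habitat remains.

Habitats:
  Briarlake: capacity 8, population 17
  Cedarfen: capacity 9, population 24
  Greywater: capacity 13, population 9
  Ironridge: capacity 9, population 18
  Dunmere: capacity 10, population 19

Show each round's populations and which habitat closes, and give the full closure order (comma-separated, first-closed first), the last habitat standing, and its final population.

Closure order: Cedarfen, Briarlake, Dunmere, Ironridge
Last habitat: Greywater with 87 animals

Round 1: Briarlake=17 Cedarfen=24 Dunmere=19 Greywater=9 Ironridge=18 → close Cedarfen (overflow 15)
  24÷4 = 6 each, +1 to first 0
Round 2: Briarlake=23 Dunmere=25 Greywater=15 Ironridge=24 → close Briarlake (overflow 15)
  23÷3 = 7 each, +1 to first 2
Round 3: Dunmere=33 Greywater=23 Ironridge=31 → close Dunmere (overflow 23)
  33÷2 = 16 each, +1 to first 1
Round 4: Greywater=40 Ironridge=47 → close Ironridge (overflow 38)
  47÷1 = 47 each, +1 to first 0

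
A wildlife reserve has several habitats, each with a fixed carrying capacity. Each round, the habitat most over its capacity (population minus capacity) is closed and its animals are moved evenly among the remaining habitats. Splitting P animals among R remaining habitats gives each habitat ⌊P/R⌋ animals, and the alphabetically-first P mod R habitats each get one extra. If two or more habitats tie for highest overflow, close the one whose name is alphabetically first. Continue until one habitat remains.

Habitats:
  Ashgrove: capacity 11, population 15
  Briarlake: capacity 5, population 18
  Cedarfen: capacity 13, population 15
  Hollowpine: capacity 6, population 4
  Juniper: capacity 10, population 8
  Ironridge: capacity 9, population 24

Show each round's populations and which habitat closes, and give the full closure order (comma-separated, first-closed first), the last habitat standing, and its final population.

Closure order: Ironridge, Briarlake, Ashgrove, Cedarfen, Hollowpine
Last habitat: Juniper with 84 animals

Round 1: Ashgrove=15 Briarlake=18 Cedarfen=15 Hollowpine=4 Ironridge=24 Juniper=8 → close Ironridge (overflow 15)
  24÷5 = 4 each, +1 to first 4
Round 2: Ashgrove=20 Briarlake=23 Cedarfen=20 Hollowpine=9 Juniper=12 → close Briarlake (overflow 18)
  23÷4 = 5 each, +1 to first 3
Round 3: Ashgrove=26 Cedarfen=26 Hollowpine=15 Juniper=17 → close Ashgrove (overflow 15)
  26÷3 = 8 each, +1 to first 2
Round 4: Cedarfen=35 Hollowpine=24 Juniper=25 → close Cedarfen (overflow 22)
  35÷2 = 17 each, +1 to first 1
Round 5: Hollowpine=42 Juniper=42 → close Hollowpine (overflow 36)
  42÷1 = 42 each, +1 to first 0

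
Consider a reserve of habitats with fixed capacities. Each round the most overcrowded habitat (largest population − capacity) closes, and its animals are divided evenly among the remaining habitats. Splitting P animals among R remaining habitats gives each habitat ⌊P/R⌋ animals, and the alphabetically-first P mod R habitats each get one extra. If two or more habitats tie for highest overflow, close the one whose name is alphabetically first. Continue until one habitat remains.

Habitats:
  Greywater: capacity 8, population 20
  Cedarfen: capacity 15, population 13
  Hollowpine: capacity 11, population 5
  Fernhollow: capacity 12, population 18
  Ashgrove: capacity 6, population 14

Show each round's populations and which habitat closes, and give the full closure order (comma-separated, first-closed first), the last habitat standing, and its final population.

Closure order: Greywater, Ashgrove, Fernhollow, Cedarfen
Last habitat: Hollowpine with 70 animals

Round 1: Ashgrove=14 Cedarfen=13 Fernhollow=18 Greywater=20 Hollowpine=5 → close Greywater (overflow 12)
  20÷4 = 5 each, +1 to first 0
Round 2: Ashgrove=19 Cedarfen=18 Fernhollow=23 Hollowpine=10 → close Ashgrove (overflow 13)
  19÷3 = 6 each, +1 to first 1
Round 3: Cedarfen=25 Fernhollow=29 Hollowpine=16 → close Fernhollow (overflow 17)
  29÷2 = 14 each, +1 to first 1
Round 4: Cedarfen=40 Hollowpine=30 → close Cedarfen (overflow 25)
  40÷1 = 40 each, +1 to first 0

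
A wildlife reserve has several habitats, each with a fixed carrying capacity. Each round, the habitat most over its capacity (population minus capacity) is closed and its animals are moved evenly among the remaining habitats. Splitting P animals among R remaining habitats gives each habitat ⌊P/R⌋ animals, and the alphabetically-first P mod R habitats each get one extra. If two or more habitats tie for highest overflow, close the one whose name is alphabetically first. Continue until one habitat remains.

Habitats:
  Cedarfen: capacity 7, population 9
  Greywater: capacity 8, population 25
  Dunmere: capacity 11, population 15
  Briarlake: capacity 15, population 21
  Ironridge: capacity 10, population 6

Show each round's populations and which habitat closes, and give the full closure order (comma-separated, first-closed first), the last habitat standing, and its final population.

Round 1: Briarlake=21 Cedarfen=9 Dunmere=15 Greywater=25 Ironridge=6 → close Greywater (overflow 17)
  25÷4 = 6 each, +1 to first 1
Round 2: Briarlake=28 Cedarfen=15 Dunmere=21 Ironridge=12 → close Briarlake (overflow 13)
  28÷3 = 9 each, +1 to first 1
Round 3: Cedarfen=25 Dunmere=30 Ironridge=21 → close Dunmere (overflow 19)
  30÷2 = 15 each, +1 to first 0
Round 4: Cedarfen=40 Ironridge=36 → close Cedarfen (overflow 33)
  40÷1 = 40 each, +1 to first 0

Closure order: Greywater, Briarlake, Dunmere, Cedarfen
Last habitat: Ironridge with 76 animals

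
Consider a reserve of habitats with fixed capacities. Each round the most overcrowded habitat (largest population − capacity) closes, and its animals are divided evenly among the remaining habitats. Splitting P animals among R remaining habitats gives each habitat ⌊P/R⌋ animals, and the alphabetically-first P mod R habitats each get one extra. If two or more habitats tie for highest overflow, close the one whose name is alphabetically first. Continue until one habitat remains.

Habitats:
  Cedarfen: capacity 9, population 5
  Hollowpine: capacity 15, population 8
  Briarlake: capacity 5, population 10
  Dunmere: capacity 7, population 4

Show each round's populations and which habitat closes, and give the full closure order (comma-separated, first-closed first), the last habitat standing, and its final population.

Round 1: Briarlake=10 Cedarfen=5 Dunmere=4 Hollowpine=8 → close Briarlake (overflow 5)
  10÷3 = 3 each, +1 to first 1
Round 2: Cedarfen=9 Dunmere=7 Hollowpine=11 → close Cedarfen (overflow 0)
  9÷2 = 4 each, +1 to first 1
Round 3: Dunmere=12 Hollowpine=15 → close Dunmere (overflow 5)
  12÷1 = 12 each, +1 to first 0

Closure order: Briarlake, Cedarfen, Dunmere
Last habitat: Hollowpine with 27 animals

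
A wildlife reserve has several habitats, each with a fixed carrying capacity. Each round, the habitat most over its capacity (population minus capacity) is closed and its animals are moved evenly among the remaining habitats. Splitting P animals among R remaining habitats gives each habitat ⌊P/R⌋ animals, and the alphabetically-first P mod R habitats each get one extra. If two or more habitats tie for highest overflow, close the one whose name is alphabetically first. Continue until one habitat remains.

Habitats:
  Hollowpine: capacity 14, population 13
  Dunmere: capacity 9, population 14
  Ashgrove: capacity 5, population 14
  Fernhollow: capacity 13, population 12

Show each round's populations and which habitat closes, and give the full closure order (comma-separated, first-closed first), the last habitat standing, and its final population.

Round 1: Ashgrove=14 Dunmere=14 Fernhollow=12 Hollowpine=13 → close Ashgrove (overflow 9)
  14÷3 = 4 each, +1 to first 2
Round 2: Dunmere=19 Fernhollow=17 Hollowpine=17 → close Dunmere (overflow 10)
  19÷2 = 9 each, +1 to first 1
Round 3: Fernhollow=27 Hollowpine=26 → close Fernhollow (overflow 14)
  27÷1 = 27 each, +1 to first 0

Closure order: Ashgrove, Dunmere, Fernhollow
Last habitat: Hollowpine with 53 animals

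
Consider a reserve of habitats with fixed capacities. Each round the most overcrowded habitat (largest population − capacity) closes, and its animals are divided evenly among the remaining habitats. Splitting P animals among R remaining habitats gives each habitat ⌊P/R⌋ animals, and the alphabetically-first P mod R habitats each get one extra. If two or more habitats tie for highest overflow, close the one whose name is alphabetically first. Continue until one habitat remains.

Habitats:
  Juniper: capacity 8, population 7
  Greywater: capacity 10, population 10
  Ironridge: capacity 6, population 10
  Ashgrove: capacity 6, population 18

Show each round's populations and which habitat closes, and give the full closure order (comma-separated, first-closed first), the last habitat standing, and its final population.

Round 1: Ashgrove=18 Greywater=10 Ironridge=10 Juniper=7 → close Ashgrove (overflow 12)
  18÷3 = 6 each, +1 to first 0
Round 2: Greywater=16 Ironridge=16 Juniper=13 → close Ironridge (overflow 10)
  16÷2 = 8 each, +1 to first 0
Round 3: Greywater=24 Juniper=21 → close Greywater (overflow 14)
  24÷1 = 24 each, +1 to first 0

Closure order: Ashgrove, Ironridge, Greywater
Last habitat: Juniper with 45 animals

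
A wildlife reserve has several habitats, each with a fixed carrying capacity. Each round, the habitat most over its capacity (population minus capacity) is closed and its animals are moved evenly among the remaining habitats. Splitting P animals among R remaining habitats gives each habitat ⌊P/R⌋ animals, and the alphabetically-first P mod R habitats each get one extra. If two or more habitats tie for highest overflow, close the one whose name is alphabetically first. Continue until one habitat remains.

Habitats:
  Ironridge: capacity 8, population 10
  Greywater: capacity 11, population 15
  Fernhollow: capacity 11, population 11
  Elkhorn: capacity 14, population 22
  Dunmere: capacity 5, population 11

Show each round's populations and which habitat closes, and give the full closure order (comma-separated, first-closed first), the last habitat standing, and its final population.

Round 1: Dunmere=11 Elkhorn=22 Fernhollow=11 Greywater=15 Ironridge=10 → close Elkhorn (overflow 8)
  22÷4 = 5 each, +1 to first 2
Round 2: Dunmere=17 Fernhollow=17 Greywater=20 Ironridge=15 → close Dunmere (overflow 12)
  17÷3 = 5 each, +1 to first 2
Round 3: Fernhollow=23 Greywater=26 Ironridge=20 → close Greywater (overflow 15)
  26÷2 = 13 each, +1 to first 0
Round 4: Fernhollow=36 Ironridge=33 → close Fernhollow (overflow 25)
  36÷1 = 36 each, +1 to first 0

Closure order: Elkhorn, Dunmere, Greywater, Fernhollow
Last habitat: Ironridge with 69 animals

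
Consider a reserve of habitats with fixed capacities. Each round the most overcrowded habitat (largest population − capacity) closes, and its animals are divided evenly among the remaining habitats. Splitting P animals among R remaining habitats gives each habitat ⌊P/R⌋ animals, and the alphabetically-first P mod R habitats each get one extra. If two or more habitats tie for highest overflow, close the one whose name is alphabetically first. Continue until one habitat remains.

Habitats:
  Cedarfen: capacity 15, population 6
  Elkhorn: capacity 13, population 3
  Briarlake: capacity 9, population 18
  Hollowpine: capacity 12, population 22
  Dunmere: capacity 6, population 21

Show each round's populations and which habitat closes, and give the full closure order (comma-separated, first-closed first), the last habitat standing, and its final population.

Closure order: Dunmere, Briarlake, Hollowpine, Cedarfen
Last habitat: Elkhorn with 70 animals

Round 1: Briarlake=18 Cedarfen=6 Dunmere=21 Elkhorn=3 Hollowpine=22 → close Dunmere (overflow 15)
  21÷4 = 5 each, +1 to first 1
Round 2: Briarlake=24 Cedarfen=11 Elkhorn=8 Hollowpine=27 → close Briarlake (overflow 15)
  24÷3 = 8 each, +1 to first 0
Round 3: Cedarfen=19 Elkhorn=16 Hollowpine=35 → close Hollowpine (overflow 23)
  35÷2 = 17 each, +1 to first 1
Round 4: Cedarfen=37 Elkhorn=33 → close Cedarfen (overflow 22)
  37÷1 = 37 each, +1 to first 0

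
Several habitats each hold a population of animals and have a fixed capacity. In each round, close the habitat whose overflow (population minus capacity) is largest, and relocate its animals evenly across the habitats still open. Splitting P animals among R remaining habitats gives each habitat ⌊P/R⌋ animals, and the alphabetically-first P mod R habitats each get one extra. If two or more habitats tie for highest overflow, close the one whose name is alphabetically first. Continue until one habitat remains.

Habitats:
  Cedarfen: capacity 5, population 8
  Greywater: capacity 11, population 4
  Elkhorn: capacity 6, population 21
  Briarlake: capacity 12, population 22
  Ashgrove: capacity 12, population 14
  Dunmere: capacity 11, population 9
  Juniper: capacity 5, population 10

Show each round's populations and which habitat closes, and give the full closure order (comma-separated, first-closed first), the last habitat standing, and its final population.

Closure order: Elkhorn, Briarlake, Juniper, Ashgrove, Cedarfen, Dunmere
Last habitat: Greywater with 88 animals

Round 1: Ashgrove=14 Briarlake=22 Cedarfen=8 Dunmere=9 Elkhorn=21 Greywater=4 Juniper=10 → close Elkhorn (overflow 15)
  21÷6 = 3 each, +1 to first 3
Round 2: Ashgrove=18 Briarlake=26 Cedarfen=12 Dunmere=12 Greywater=7 Juniper=13 → close Briarlake (overflow 14)
  26÷5 = 5 each, +1 to first 1
Round 3: Ashgrove=24 Cedarfen=17 Dunmere=17 Greywater=12 Juniper=18 → close Juniper (overflow 13)
  18÷4 = 4 each, +1 to first 2
Round 4: Ashgrove=29 Cedarfen=22 Dunmere=21 Greywater=16 → close Ashgrove (overflow 17)
  29÷3 = 9 each, +1 to first 2
Round 5: Cedarfen=32 Dunmere=31 Greywater=25 → close Cedarfen (overflow 27)
  32÷2 = 16 each, +1 to first 0
Round 6: Dunmere=47 Greywater=41 → close Dunmere (overflow 36)
  47÷1 = 47 each, +1 to first 0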